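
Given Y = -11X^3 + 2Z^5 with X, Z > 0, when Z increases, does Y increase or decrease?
Y increases

Taking the partial derivative:
∂Y/∂Z = 10Z^4

∂Y/∂Z = 10Z^4 > 0 (assuming positive values)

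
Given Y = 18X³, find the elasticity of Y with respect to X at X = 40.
Elasticity = 3

Elasticity = (dY/dX) · (X/Y)

dY/dX = 54·X²
At X = 40: dY/dX = 86400, Y = 1152000

Elasticity = 86400 · (40 / 1152000) = 3

Interpretation: for a small percentage change in X, the percentage change in Y is approximately 3.00 times as large.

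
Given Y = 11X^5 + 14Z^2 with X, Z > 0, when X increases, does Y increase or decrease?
Y increases

Taking the partial derivative:
∂Y/∂X = 55X^4

∂Y/∂X = 55X^4 > 0 (assuming positive values)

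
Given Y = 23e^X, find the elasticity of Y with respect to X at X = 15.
Elasticity = 15

Elasticity = (dY/dX) · (X/Y)

dY/dX = 23·e^X
At X = 15: dY/dX = 23·e^15, Y = 23·e^15

Elasticity = (23·e^15) · (15 / (23·e^15)) = 15

Interpretation: for a small percentage change in X, the percentage change in Y is approximately 15.00 times as large.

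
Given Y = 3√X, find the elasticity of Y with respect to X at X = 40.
Elasticity = 1/2

Elasticity = (dY/dX) · (X/Y)

dY/dX = 3/(2·√X)
At X = 40: dY/dX = 3·√10/40, Y = 6·√10

Elasticity = (3·√10/40) · (40 / (6·√10)) = 1/2

Interpretation: for a small percentage change in X, the percentage change in Y is approximately 0.50 times as large.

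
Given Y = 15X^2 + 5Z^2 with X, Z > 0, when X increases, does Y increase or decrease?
Y increases

Taking the partial derivative:
∂Y/∂X = 30X

∂Y/∂X = 30X > 0 (assuming positive values)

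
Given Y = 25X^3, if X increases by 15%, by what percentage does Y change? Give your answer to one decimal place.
52.1%

For Y = 25X^3:
If X → X(1 + 0.15)
Then Y → Y · (1 + 0.15)^3
     ≈ Y · 1.5209

Percentage change = ((1 + 0.15)^3 − 1) × 100% ≈ 52.1%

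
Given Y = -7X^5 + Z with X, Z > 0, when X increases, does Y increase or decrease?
Y decreases

Taking the partial derivative:
∂Y/∂X = -35X^4

∂Y/∂X = -35X^4 < 0 (assuming positive values)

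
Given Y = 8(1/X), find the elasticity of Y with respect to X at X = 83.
Elasticity = -1

Elasticity = (dY/dX) · (X/Y)

dY/dX = -8/X²
At X = 83: dY/dX = -8/6889, Y = 8/83

Elasticity = (-8/6889) · (83 / (8/83)) = -1

Interpretation: for a small percentage change in X, the percentage change in Y is approximately -1.00 times as large.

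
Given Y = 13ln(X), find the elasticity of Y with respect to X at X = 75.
Elasticity = 1/ln(75) ≈ 0.2316

Elasticity = (dY/dX) · (X/Y)

dY/dX = 13/X
At X = 75: dY/dX = 13/75, Y = 13·ln(75)

Elasticity = (13/75) · (75 / (13·ln(75))) = 1/ln(75) ≈ 0.2316

Interpretation: for a small percentage change in X, the percentage change in Y is approximately 0.23 times as large.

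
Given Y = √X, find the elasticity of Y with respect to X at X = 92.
Elasticity = 1/2

Elasticity = (dY/dX) · (X/Y)

dY/dX = 1/(2·√X)
At X = 92: dY/dX = √23/92, Y = 2·√23

Elasticity = (√23/92) · (92 / (2·√23)) = 1/2

Interpretation: for a small percentage change in X, the percentage change in Y is approximately 0.50 times as large.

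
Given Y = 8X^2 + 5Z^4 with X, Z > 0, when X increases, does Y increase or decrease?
Y increases

Taking the partial derivative:
∂Y/∂X = 16X

∂Y/∂X = 16X > 0 (assuming positive values)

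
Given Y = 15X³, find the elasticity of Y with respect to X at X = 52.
Elasticity = 3

Elasticity = (dY/dX) · (X/Y)

dY/dX = 45·X²
At X = 52: dY/dX = 121680, Y = 2109120

Elasticity = 121680 · (52 / 2109120) = 3

Interpretation: for a small percentage change in X, the percentage change in Y is approximately 3.00 times as large.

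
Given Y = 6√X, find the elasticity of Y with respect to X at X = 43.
Elasticity = 1/2

Elasticity = (dY/dX) · (X/Y)

dY/dX = 3/√X
At X = 43: dY/dX = 3·√43/43, Y = 6·√43

Elasticity = (3·√43/43) · (43 / (6·√43)) = 1/2

Interpretation: for a small percentage change in X, the percentage change in Y is approximately 0.50 times as large.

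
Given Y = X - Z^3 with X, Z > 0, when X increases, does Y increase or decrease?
Y increases

Taking the partial derivative:
∂Y/∂X = 1

∂Y/∂X = 1 > 0 (assuming positive values)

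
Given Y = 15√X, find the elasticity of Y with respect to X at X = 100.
Elasticity = 1/2

Elasticity = (dY/dX) · (X/Y)

dY/dX = 15/(2·√X)
At X = 100: dY/dX = 3/4, Y = 150

Elasticity = (3/4) · (100 / 150) = 1/2

Interpretation: for a small percentage change in X, the percentage change in Y is approximately 0.50 times as large.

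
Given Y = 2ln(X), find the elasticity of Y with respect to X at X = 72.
Elasticity = 1/ln(72) ≈ 0.2338

Elasticity = (dY/dX) · (X/Y)

dY/dX = 2/X
At X = 72: dY/dX = 1/36, Y = 2·ln(72)

Elasticity = (1/36) · (72 / (2·ln(72))) = 1/ln(72) ≈ 0.2338

Interpretation: for a small percentage change in X, the percentage change in Y is approximately 0.23 times as large.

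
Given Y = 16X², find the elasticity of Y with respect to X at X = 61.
Elasticity = 2

Elasticity = (dY/dX) · (X/Y)

dY/dX = 32·X
At X = 61: dY/dX = 1952, Y = 59536

Elasticity = 1952 · (61 / 59536) = 2

Interpretation: for a small percentage change in X, the percentage change in Y is approximately 2.00 times as large.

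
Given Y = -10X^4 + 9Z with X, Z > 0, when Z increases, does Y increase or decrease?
Y increases

Taking the partial derivative:
∂Y/∂Z = 9

∂Y/∂Z = 9 > 0 (assuming positive values)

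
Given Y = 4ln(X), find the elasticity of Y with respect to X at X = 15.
Elasticity = 1/ln(15) ≈ 0.3693

Elasticity = (dY/dX) · (X/Y)

dY/dX = 4/X
At X = 15: dY/dX = 4/15, Y = 4·ln(15)

Elasticity = (4/15) · (15 / (4·ln(15))) = 1/ln(15) ≈ 0.3693

Interpretation: for a small percentage change in X, the percentage change in Y is approximately 0.37 times as large.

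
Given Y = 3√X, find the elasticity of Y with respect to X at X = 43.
Elasticity = 1/2

Elasticity = (dY/dX) · (X/Y)

dY/dX = 3/(2·√X)
At X = 43: dY/dX = 3·√43/86, Y = 3·√43

Elasticity = (3·√43/86) · (43 / (3·√43)) = 1/2

Interpretation: for a small percentage change in X, the percentage change in Y is approximately 0.50 times as large.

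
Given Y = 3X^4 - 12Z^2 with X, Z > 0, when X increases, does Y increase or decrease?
Y increases

Taking the partial derivative:
∂Y/∂X = 12X^3

∂Y/∂X = 12X^3 > 0 (assuming positive values)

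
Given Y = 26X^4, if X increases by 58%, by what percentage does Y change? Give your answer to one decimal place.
523.2%

For Y = 26X^4:
If X → X(1 + 0.58)
Then Y → Y · (1 + 0.58)^4
     ≈ Y · 6.2320

Percentage change = ((1 + 0.58)^4 − 1) × 100% ≈ 523.2%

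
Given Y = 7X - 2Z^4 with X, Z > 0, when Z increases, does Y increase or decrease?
Y decreases

Taking the partial derivative:
∂Y/∂Z = -8Z^3

∂Y/∂Z = -8Z^3 < 0 (assuming positive values)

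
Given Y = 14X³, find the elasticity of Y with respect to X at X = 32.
Elasticity = 3

Elasticity = (dY/dX) · (X/Y)

dY/dX = 42·X²
At X = 32: dY/dX = 43008, Y = 458752

Elasticity = 43008 · (32 / 458752) = 3

Interpretation: for a small percentage change in X, the percentage change in Y is approximately 3.00 times as large.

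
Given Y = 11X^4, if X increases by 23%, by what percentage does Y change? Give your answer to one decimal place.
128.9%

For Y = 11X^4:
If X → X(1 + 0.23)
Then Y → Y · (1 + 0.23)^4
     ≈ Y · 2.2889

Percentage change = ((1 + 0.23)^4 − 1) × 100% ≈ 128.9%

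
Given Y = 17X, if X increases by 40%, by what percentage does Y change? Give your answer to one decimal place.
40.0%

For Y = 17X:
If X → X(1 + 0.4)
Then Y → Y · (1 + 0.4)^1
     = Y · 1.4000

Percentage change = ((1 + 0.4)^1 − 1) × 100% = 40.0%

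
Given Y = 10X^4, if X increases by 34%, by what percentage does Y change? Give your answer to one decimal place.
222.4%

For Y = 10X^4:
If X → X(1 + 0.34)
Then Y → Y · (1 + 0.34)^4
     ≈ Y · 3.2242

Percentage change = ((1 + 0.34)^4 − 1) × 100% ≈ 222.4%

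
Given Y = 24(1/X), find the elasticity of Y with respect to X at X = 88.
Elasticity = -1

Elasticity = (dY/dX) · (X/Y)

dY/dX = -24/X²
At X = 88: dY/dX = -3/968, Y = 3/11

Elasticity = (-3/968) · (88 / (3/11)) = -1

Interpretation: for a small percentage change in X, the percentage change in Y is approximately -1.00 times as large.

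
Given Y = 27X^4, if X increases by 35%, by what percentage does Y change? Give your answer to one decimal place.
232.2%

For Y = 27X^4:
If X → X(1 + 0.35)
Then Y → Y · (1 + 0.35)^4
     ≈ Y · 3.3215

Percentage change = ((1 + 0.35)^4 − 1) × 100% ≈ 232.2%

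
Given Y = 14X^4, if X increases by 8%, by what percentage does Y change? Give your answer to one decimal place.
36.0%

For Y = 14X^4:
If X → X(1 + 0.08)
Then Y → Y · (1 + 0.08)^4
     ≈ Y · 1.3605

Percentage change = ((1 + 0.08)^4 − 1) × 100% ≈ 36.0%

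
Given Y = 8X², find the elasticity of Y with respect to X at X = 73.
Elasticity = 2

Elasticity = (dY/dX) · (X/Y)

dY/dX = 16·X
At X = 73: dY/dX = 1168, Y = 42632

Elasticity = 1168 · (73 / 42632) = 2

Interpretation: for a small percentage change in X, the percentage change in Y is approximately 2.00 times as large.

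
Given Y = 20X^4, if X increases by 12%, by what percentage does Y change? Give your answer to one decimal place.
57.4%

For Y = 20X^4:
If X → X(1 + 0.12)
Then Y → Y · (1 + 0.12)^4
     ≈ Y · 1.5735

Percentage change = ((1 + 0.12)^4 − 1) × 100% ≈ 57.4%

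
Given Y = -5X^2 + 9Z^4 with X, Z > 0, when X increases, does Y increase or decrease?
Y decreases

Taking the partial derivative:
∂Y/∂X = -10X

∂Y/∂X = -10X < 0 (assuming positive values)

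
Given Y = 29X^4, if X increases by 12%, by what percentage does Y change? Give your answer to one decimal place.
57.4%

For Y = 29X^4:
If X → X(1 + 0.12)
Then Y → Y · (1 + 0.12)^4
     ≈ Y · 1.5735

Percentage change = ((1 + 0.12)^4 − 1) × 100% ≈ 57.4%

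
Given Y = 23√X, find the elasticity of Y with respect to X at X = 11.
Elasticity = 1/2

Elasticity = (dY/dX) · (X/Y)

dY/dX = 23/(2·√X)
At X = 11: dY/dX = 23·√11/22, Y = 23·√11

Elasticity = (23·√11/22) · (11 / (23·√11)) = 1/2

Interpretation: for a small percentage change in X, the percentage change in Y is approximately 0.50 times as large.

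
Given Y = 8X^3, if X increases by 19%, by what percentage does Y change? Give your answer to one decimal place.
68.5%

For Y = 8X^3:
If X → X(1 + 0.19)
Then Y → Y · (1 + 0.19)^3
     ≈ Y · 1.6852

Percentage change = ((1 + 0.19)^3 − 1) × 100% ≈ 68.5%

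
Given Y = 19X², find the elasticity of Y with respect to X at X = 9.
Elasticity = 2

Elasticity = (dY/dX) · (X/Y)

dY/dX = 38·X
At X = 9: dY/dX = 342, Y = 1539

Elasticity = 342 · (9 / 1539) = 2

Interpretation: for a small percentage change in X, the percentage change in Y is approximately 2.00 times as large.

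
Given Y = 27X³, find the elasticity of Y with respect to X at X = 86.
Elasticity = 3

Elasticity = (dY/dX) · (X/Y)

dY/dX = 81·X²
At X = 86: dY/dX = 599076, Y = 17173512

Elasticity = 599076 · (86 / 17173512) = 3

Interpretation: for a small percentage change in X, the percentage change in Y is approximately 3.00 times as large.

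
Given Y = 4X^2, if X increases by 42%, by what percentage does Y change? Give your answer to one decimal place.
101.6%

For Y = 4X^2:
If X → X(1 + 0.42)
Then Y → Y · (1 + 0.42)^2
     = Y · 2.0164

Percentage change = ((1 + 0.42)^2 − 1) × 100% ≈ 101.6%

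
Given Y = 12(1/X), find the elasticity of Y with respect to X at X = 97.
Elasticity = -1

Elasticity = (dY/dX) · (X/Y)

dY/dX = -12/X²
At X = 97: dY/dX = -12/9409, Y = 12/97

Elasticity = (-12/9409) · (97 / (12/97)) = -1

Interpretation: for a small percentage change in X, the percentage change in Y is approximately -1.00 times as large.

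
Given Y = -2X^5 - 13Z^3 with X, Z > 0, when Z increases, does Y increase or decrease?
Y decreases

Taking the partial derivative:
∂Y/∂Z = -39Z^2

∂Y/∂Z = -39Z^2 < 0 (assuming positive values)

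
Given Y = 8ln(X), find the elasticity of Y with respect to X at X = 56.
Elasticity = 1/ln(56) ≈ 0.2484

Elasticity = (dY/dX) · (X/Y)

dY/dX = 8/X
At X = 56: dY/dX = 1/7, Y = 8·ln(56)

Elasticity = (1/7) · (56 / (8·ln(56))) = 1/ln(56) ≈ 0.2484

Interpretation: for a small percentage change in X, the percentage change in Y is approximately 0.25 times as large.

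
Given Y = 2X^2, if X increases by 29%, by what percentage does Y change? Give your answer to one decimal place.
66.4%

For Y = 2X^2:
If X → X(1 + 0.29)
Then Y → Y · (1 + 0.29)^2
     = Y · 1.6641

Percentage change = ((1 + 0.29)^2 − 1) × 100% ≈ 66.4%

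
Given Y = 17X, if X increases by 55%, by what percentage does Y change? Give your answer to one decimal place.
55.0%

For Y = 17X:
If X → X(1 + 0.55)
Then Y → Y · (1 + 0.55)^1
     = Y · 1.5500

Percentage change = ((1 + 0.55)^1 − 1) × 100% = 55.0%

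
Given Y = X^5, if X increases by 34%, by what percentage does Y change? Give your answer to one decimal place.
332.0%

For Y = X^5:
If X → X(1 + 0.34)
Then Y → Y · (1 + 0.34)^5
     ≈ Y · 4.3204

Percentage change = ((1 + 0.34)^5 − 1) × 100% ≈ 332.0%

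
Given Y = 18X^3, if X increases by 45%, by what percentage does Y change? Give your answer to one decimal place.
204.9%

For Y = 18X^3:
If X → X(1 + 0.45)
Then Y → Y · (1 + 0.45)^3
     ≈ Y · 3.0486

Percentage change = ((1 + 0.45)^3 − 1) × 100% ≈ 204.9%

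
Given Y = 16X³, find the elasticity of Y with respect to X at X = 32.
Elasticity = 3

Elasticity = (dY/dX) · (X/Y)

dY/dX = 48·X²
At X = 32: dY/dX = 49152, Y = 524288

Elasticity = 49152 · (32 / 524288) = 3

Interpretation: for a small percentage change in X, the percentage change in Y is approximately 3.00 times as large.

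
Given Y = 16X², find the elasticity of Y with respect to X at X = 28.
Elasticity = 2

Elasticity = (dY/dX) · (X/Y)

dY/dX = 32·X
At X = 28: dY/dX = 896, Y = 12544

Elasticity = 896 · (28 / 12544) = 2

Interpretation: for a small percentage change in X, the percentage change in Y is approximately 2.00 times as large.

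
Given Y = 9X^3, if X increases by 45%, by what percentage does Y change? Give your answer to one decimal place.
204.9%

For Y = 9X^3:
If X → X(1 + 0.45)
Then Y → Y · (1 + 0.45)^3
     ≈ Y · 3.0486

Percentage change = ((1 + 0.45)^3 − 1) × 100% ≈ 204.9%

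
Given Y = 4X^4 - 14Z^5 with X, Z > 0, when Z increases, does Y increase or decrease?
Y decreases

Taking the partial derivative:
∂Y/∂Z = -70Z^4

∂Y/∂Z = -70Z^4 < 0 (assuming positive values)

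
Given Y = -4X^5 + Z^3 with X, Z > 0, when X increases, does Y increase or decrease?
Y decreases

Taking the partial derivative:
∂Y/∂X = -20X^4

∂Y/∂X = -20X^4 < 0 (assuming positive values)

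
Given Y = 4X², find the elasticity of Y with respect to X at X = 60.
Elasticity = 2

Elasticity = (dY/dX) · (X/Y)

dY/dX = 8·X
At X = 60: dY/dX = 480, Y = 14400

Elasticity = 480 · (60 / 14400) = 2

Interpretation: for a small percentage change in X, the percentage change in Y is approximately 2.00 times as large.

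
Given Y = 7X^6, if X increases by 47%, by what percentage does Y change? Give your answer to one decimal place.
909.0%

For Y = 7X^6:
If X → X(1 + 0.47)
Then Y → Y · (1 + 0.47)^6
     ≈ Y · 10.0903

Percentage change = ((1 + 0.47)^6 − 1) × 100% ≈ 909.0%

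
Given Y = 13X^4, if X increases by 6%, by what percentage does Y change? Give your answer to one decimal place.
26.2%

For Y = 13X^4:
If X → X(1 + 0.06)
Then Y → Y · (1 + 0.06)^4
     ≈ Y · 1.2625

Percentage change = ((1 + 0.06)^4 − 1) × 100% ≈ 26.2%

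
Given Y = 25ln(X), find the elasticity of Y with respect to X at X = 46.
Elasticity = 1/ln(46) ≈ 0.2612

Elasticity = (dY/dX) · (X/Y)

dY/dX = 25/X
At X = 46: dY/dX = 25/46, Y = 25·ln(46)

Elasticity = (25/46) · (46 / (25·ln(46))) = 1/ln(46) ≈ 0.2612

Interpretation: for a small percentage change in X, the percentage change in Y is approximately 0.26 times as large.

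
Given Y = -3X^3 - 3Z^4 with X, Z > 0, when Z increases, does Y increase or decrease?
Y decreases

Taking the partial derivative:
∂Y/∂Z = -12Z^3

∂Y/∂Z = -12Z^3 < 0 (assuming positive values)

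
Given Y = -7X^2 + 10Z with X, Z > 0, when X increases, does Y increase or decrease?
Y decreases

Taking the partial derivative:
∂Y/∂X = -14X

∂Y/∂X = -14X < 0 (assuming positive values)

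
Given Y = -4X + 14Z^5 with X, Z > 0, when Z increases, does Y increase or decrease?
Y increases

Taking the partial derivative:
∂Y/∂Z = 70Z^4

∂Y/∂Z = 70Z^4 > 0 (assuming positive values)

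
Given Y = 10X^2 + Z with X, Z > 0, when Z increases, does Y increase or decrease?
Y increases

Taking the partial derivative:
∂Y/∂Z = 1

∂Y/∂Z = 1 > 0 (assuming positive values)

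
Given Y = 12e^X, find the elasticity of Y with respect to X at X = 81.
Elasticity = 81

Elasticity = (dY/dX) · (X/Y)

dY/dX = 12·e^X
At X = 81: dY/dX = 12·e^81, Y = 12·e^81

Elasticity = (12·e^81) · (81 / (12·e^81)) = 81

Interpretation: for a small percentage change in X, the percentage change in Y is approximately 81.00 times as large.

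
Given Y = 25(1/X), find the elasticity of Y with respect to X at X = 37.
Elasticity = -1

Elasticity = (dY/dX) · (X/Y)

dY/dX = -25/X²
At X = 37: dY/dX = -25/1369, Y = 25/37

Elasticity = (-25/1369) · (37 / (25/37)) = -1

Interpretation: for a small percentage change in X, the percentage change in Y is approximately -1.00 times as large.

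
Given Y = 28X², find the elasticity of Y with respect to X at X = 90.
Elasticity = 2

Elasticity = (dY/dX) · (X/Y)

dY/dX = 56·X
At X = 90: dY/dX = 5040, Y = 226800

Elasticity = 5040 · (90 / 226800) = 2

Interpretation: for a small percentage change in X, the percentage change in Y is approximately 2.00 times as large.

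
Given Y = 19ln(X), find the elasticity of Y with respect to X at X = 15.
Elasticity = 1/ln(15) ≈ 0.3693

Elasticity = (dY/dX) · (X/Y)

dY/dX = 19/X
At X = 15: dY/dX = 19/15, Y = 19·ln(15)

Elasticity = (19/15) · (15 / (19·ln(15))) = 1/ln(15) ≈ 0.3693

Interpretation: for a small percentage change in X, the percentage change in Y is approximately 0.37 times as large.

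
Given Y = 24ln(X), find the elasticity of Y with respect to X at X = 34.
Elasticity = 1/ln(34) ≈ 0.2836

Elasticity = (dY/dX) · (X/Y)

dY/dX = 24/X
At X = 34: dY/dX = 12/17, Y = 24·ln(34)

Elasticity = (12/17) · (34 / (24·ln(34))) = 1/ln(34) ≈ 0.2836

Interpretation: for a small percentage change in X, the percentage change in Y is approximately 0.28 times as large.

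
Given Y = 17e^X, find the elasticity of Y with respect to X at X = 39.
Elasticity = 39

Elasticity = (dY/dX) · (X/Y)

dY/dX = 17·e^X
At X = 39: dY/dX = 17·e^39, Y = 17·e^39

Elasticity = (17·e^39) · (39 / (17·e^39)) = 39

Interpretation: for a small percentage change in X, the percentage change in Y is approximately 39.00 times as large.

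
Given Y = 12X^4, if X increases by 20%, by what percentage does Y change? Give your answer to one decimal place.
107.4%

For Y = 12X^4:
If X → X(1 + 0.2)
Then Y → Y · (1 + 0.2)^4
     = Y · 2.0736

Percentage change = ((1 + 0.2)^4 − 1) × 100% ≈ 107.4%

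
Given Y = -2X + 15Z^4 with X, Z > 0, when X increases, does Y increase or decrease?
Y decreases

Taking the partial derivative:
∂Y/∂X = -2

∂Y/∂X = -2 < 0 (assuming positive values)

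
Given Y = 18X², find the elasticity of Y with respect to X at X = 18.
Elasticity = 2

Elasticity = (dY/dX) · (X/Y)

dY/dX = 36·X
At X = 18: dY/dX = 648, Y = 5832

Elasticity = 648 · (18 / 5832) = 2

Interpretation: for a small percentage change in X, the percentage change in Y is approximately 2.00 times as large.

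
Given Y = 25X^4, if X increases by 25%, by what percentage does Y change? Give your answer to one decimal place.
144.1%

For Y = 25X^4:
If X → X(1 + 0.25)
Then Y → Y · (1 + 0.25)^4
     ≈ Y · 2.4414

Percentage change = ((1 + 0.25)^4 − 1) × 100% ≈ 144.1%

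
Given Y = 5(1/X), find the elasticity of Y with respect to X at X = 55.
Elasticity = -1

Elasticity = (dY/dX) · (X/Y)

dY/dX = -5/X²
At X = 55: dY/dX = -1/605, Y = 1/11

Elasticity = (-1/605) · (55 / (1/11)) = -1

Interpretation: for a small percentage change in X, the percentage change in Y is approximately -1.00 times as large.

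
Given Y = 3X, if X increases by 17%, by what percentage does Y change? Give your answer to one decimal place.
17.0%

For Y = 3X:
If X → X(1 + 0.17)
Then Y → Y · (1 + 0.17)^1
     = Y · 1.1700

Percentage change = ((1 + 0.17)^1 − 1) × 100% = 17.0%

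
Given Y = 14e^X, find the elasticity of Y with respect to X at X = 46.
Elasticity = 46

Elasticity = (dY/dX) · (X/Y)

dY/dX = 14·e^X
At X = 46: dY/dX = 14·e^46, Y = 14·e^46

Elasticity = (14·e^46) · (46 / (14·e^46)) = 46

Interpretation: for a small percentage change in X, the percentage change in Y is approximately 46.00 times as large.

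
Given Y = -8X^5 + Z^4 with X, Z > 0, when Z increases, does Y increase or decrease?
Y increases

Taking the partial derivative:
∂Y/∂Z = 4Z^3

∂Y/∂Z = 4Z^3 > 0 (assuming positive values)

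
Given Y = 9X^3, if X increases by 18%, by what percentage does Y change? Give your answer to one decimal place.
64.3%

For Y = 9X^3:
If X → X(1 + 0.18)
Then Y → Y · (1 + 0.18)^3
     ≈ Y · 1.6430

Percentage change = ((1 + 0.18)^3 − 1) × 100% ≈ 64.3%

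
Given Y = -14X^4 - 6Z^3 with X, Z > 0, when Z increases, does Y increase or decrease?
Y decreases

Taking the partial derivative:
∂Y/∂Z = -18Z^2

∂Y/∂Z = -18Z^2 < 0 (assuming positive values)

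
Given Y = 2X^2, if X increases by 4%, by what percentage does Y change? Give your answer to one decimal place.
8.2%

For Y = 2X^2:
If X → X(1 + 0.04)
Then Y → Y · (1 + 0.04)^2
     = Y · 1.0816

Percentage change = ((1 + 0.04)^2 − 1) × 100% ≈ 8.2%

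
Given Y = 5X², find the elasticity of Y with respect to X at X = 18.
Elasticity = 2

Elasticity = (dY/dX) · (X/Y)

dY/dX = 10·X
At X = 18: dY/dX = 180, Y = 1620

Elasticity = 180 · (18 / 1620) = 2

Interpretation: for a small percentage change in X, the percentage change in Y is approximately 2.00 times as large.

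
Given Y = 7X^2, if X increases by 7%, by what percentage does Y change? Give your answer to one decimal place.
14.5%

For Y = 7X^2:
If X → X(1 + 0.07)
Then Y → Y · (1 + 0.07)^2
     = Y · 1.1449

Percentage change = ((1 + 0.07)^2 − 1) × 100% ≈ 14.5%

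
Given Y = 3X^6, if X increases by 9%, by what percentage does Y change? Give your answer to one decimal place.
67.7%

For Y = 3X^6:
If X → X(1 + 0.09)
Then Y → Y · (1 + 0.09)^6
     ≈ Y · 1.6771

Percentage change = ((1 + 0.09)^6 − 1) × 100% ≈ 67.7%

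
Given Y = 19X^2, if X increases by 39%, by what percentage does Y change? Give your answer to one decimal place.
93.2%

For Y = 19X^2:
If X → X(1 + 0.39)
Then Y → Y · (1 + 0.39)^2
     = Y · 1.9321

Percentage change = ((1 + 0.39)^2 − 1) × 100% ≈ 93.2%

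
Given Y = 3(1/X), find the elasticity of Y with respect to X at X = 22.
Elasticity = -1

Elasticity = (dY/dX) · (X/Y)

dY/dX = -3/X²
At X = 22: dY/dX = -3/484, Y = 3/22

Elasticity = (-3/484) · (22 / (3/22)) = -1

Interpretation: for a small percentage change in X, the percentage change in Y is approximately -1.00 times as large.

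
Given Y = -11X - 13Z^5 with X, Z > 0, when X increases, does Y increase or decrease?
Y decreases

Taking the partial derivative:
∂Y/∂X = -11

∂Y/∂X = -11 < 0 (assuming positive values)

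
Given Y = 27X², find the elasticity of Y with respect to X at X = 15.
Elasticity = 2

Elasticity = (dY/dX) · (X/Y)

dY/dX = 54·X
At X = 15: dY/dX = 810, Y = 6075

Elasticity = 810 · (15 / 6075) = 2

Interpretation: for a small percentage change in X, the percentage change in Y is approximately 2.00 times as large.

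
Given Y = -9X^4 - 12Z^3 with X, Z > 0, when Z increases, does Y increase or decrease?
Y decreases

Taking the partial derivative:
∂Y/∂Z = -36Z^2

∂Y/∂Z = -36Z^2 < 0 (assuming positive values)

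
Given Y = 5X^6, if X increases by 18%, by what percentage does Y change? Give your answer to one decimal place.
170.0%

For Y = 5X^6:
If X → X(1 + 0.18)
Then Y → Y · (1 + 0.18)^6
     ≈ Y · 2.6996

Percentage change = ((1 + 0.18)^6 − 1) × 100% ≈ 170.0%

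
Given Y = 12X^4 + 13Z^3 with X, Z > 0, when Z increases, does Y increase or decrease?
Y increases

Taking the partial derivative:
∂Y/∂Z = 39Z^2

∂Y/∂Z = 39Z^2 > 0 (assuming positive values)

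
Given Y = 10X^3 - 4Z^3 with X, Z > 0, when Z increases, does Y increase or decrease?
Y decreases

Taking the partial derivative:
∂Y/∂Z = -12Z^2

∂Y/∂Z = -12Z^2 < 0 (assuming positive values)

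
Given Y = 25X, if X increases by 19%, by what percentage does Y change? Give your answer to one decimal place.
19.0%

For Y = 25X:
If X → X(1 + 0.19)
Then Y → Y · (1 + 0.19)^1
     = Y · 1.1900

Percentage change = ((1 + 0.19)^1 − 1) × 100% = 19.0%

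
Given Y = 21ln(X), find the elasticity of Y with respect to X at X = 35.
Elasticity = 1/ln(35) ≈ 0.2813

Elasticity = (dY/dX) · (X/Y)

dY/dX = 21/X
At X = 35: dY/dX = 3/5, Y = 21·ln(35)

Elasticity = (3/5) · (35 / (21·ln(35))) = 1/ln(35) ≈ 0.2813

Interpretation: for a small percentage change in X, the percentage change in Y is approximately 0.28 times as large.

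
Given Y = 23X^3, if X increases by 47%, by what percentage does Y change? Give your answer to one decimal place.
217.7%

For Y = 23X^3:
If X → X(1 + 0.47)
Then Y → Y · (1 + 0.47)^3
     ≈ Y · 3.1765

Percentage change = ((1 + 0.47)^3 − 1) × 100% ≈ 217.7%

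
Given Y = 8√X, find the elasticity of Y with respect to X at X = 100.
Elasticity = 1/2

Elasticity = (dY/dX) · (X/Y)

dY/dX = 4/√X
At X = 100: dY/dX = 2/5, Y = 80

Elasticity = (2/5) · (100 / 80) = 1/2

Interpretation: for a small percentage change in X, the percentage change in Y is approximately 0.50 times as large.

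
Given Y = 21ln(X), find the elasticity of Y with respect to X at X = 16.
Elasticity = 1/ln(16) ≈ 0.3607

Elasticity = (dY/dX) · (X/Y)

dY/dX = 21/X
At X = 16: dY/dX = 21/16, Y = 21·ln(16)

Elasticity = (21/16) · (16 / (21·ln(16))) = 1/ln(16) ≈ 0.3607

Interpretation: for a small percentage change in X, the percentage change in Y is approximately 0.36 times as large.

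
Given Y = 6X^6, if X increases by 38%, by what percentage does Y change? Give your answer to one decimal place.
590.7%

For Y = 6X^6:
If X → X(1 + 0.38)
Then Y → Y · (1 + 0.38)^6
     ≈ Y · 6.9068

Percentage change = ((1 + 0.38)^6 − 1) × 100% ≈ 590.7%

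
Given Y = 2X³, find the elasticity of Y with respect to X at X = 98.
Elasticity = 3

Elasticity = (dY/dX) · (X/Y)

dY/dX = 6·X²
At X = 98: dY/dX = 57624, Y = 1882384

Elasticity = 57624 · (98 / 1882384) = 3

Interpretation: for a small percentage change in X, the percentage change in Y is approximately 3.00 times as large.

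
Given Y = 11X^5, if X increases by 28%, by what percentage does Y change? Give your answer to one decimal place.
243.6%

For Y = 11X^5:
If X → X(1 + 0.28)
Then Y → Y · (1 + 0.28)^5
     ≈ Y · 3.4360

Percentage change = ((1 + 0.28)^5 − 1) × 100% ≈ 243.6%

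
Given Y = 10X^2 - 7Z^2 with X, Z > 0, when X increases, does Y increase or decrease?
Y increases

Taking the partial derivative:
∂Y/∂X = 20X

∂Y/∂X = 20X > 0 (assuming positive values)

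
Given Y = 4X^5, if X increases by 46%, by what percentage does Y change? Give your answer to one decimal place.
563.4%

For Y = 4X^5:
If X → X(1 + 0.46)
Then Y → Y · (1 + 0.46)^5
     ≈ Y · 6.6338

Percentage change = ((1 + 0.46)^5 − 1) × 100% ≈ 563.4%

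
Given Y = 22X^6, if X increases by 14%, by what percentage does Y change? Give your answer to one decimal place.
119.5%

For Y = 22X^6:
If X → X(1 + 0.14)
Then Y → Y · (1 + 0.14)^6
     ≈ Y · 2.1950

Percentage change = ((1 + 0.14)^6 − 1) × 100% ≈ 119.5%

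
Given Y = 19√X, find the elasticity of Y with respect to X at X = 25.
Elasticity = 1/2

Elasticity = (dY/dX) · (X/Y)

dY/dX = 19/(2·√X)
At X = 25: dY/dX = 19/10, Y = 95

Elasticity = (19/10) · (25 / 95) = 1/2

Interpretation: for a small percentage change in X, the percentage change in Y is approximately 0.50 times as large.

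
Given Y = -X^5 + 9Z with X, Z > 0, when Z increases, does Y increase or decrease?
Y increases

Taking the partial derivative:
∂Y/∂Z = 9

∂Y/∂Z = 9 > 0 (assuming positive values)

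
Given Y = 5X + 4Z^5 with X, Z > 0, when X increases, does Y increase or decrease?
Y increases

Taking the partial derivative:
∂Y/∂X = 5

∂Y/∂X = 5 > 0 (assuming positive values)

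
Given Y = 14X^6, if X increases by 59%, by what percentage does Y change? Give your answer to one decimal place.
1515.8%

For Y = 14X^6:
If X → X(1 + 0.59)
Then Y → Y · (1 + 0.59)^6
     ≈ Y · 16.1578

Percentage change = ((1 + 0.59)^6 − 1) × 100% ≈ 1515.8%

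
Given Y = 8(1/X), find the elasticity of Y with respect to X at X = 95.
Elasticity = -1

Elasticity = (dY/dX) · (X/Y)

dY/dX = -8/X²
At X = 95: dY/dX = -8/9025, Y = 8/95

Elasticity = (-8/9025) · (95 / (8/95)) = -1

Interpretation: for a small percentage change in X, the percentage change in Y is approximately -1.00 times as large.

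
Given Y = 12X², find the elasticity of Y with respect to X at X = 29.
Elasticity = 2

Elasticity = (dY/dX) · (X/Y)

dY/dX = 24·X
At X = 29: dY/dX = 696, Y = 10092

Elasticity = 696 · (29 / 10092) = 2

Interpretation: for a small percentage change in X, the percentage change in Y is approximately 2.00 times as large.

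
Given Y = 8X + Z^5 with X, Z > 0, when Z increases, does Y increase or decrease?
Y increases

Taking the partial derivative:
∂Y/∂Z = 5Z^4

∂Y/∂Z = 5Z^4 > 0 (assuming positive values)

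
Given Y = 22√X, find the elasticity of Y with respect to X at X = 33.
Elasticity = 1/2

Elasticity = (dY/dX) · (X/Y)

dY/dX = 11/√X
At X = 33: dY/dX = √33/3, Y = 22·√33

Elasticity = (√33/3) · (33 / (22·√33)) = 1/2

Interpretation: for a small percentage change in X, the percentage change in Y is approximately 0.50 times as large.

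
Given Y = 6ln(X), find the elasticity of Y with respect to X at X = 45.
Elasticity = 1/ln(45) ≈ 0.2627

Elasticity = (dY/dX) · (X/Y)

dY/dX = 6/X
At X = 45: dY/dX = 2/15, Y = 6·ln(45)

Elasticity = (2/15) · (45 / (6·ln(45))) = 1/ln(45) ≈ 0.2627

Interpretation: for a small percentage change in X, the percentage change in Y is approximately 0.26 times as large.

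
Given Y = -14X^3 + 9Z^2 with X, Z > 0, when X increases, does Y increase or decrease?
Y decreases

Taking the partial derivative:
∂Y/∂X = -42X^2

∂Y/∂X = -42X^2 < 0 (assuming positive values)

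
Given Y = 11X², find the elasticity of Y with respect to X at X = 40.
Elasticity = 2

Elasticity = (dY/dX) · (X/Y)

dY/dX = 22·X
At X = 40: dY/dX = 880, Y = 17600

Elasticity = 880 · (40 / 17600) = 2

Interpretation: for a small percentage change in X, the percentage change in Y is approximately 2.00 times as large.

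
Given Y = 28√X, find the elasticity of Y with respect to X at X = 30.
Elasticity = 1/2

Elasticity = (dY/dX) · (X/Y)

dY/dX = 14/√X
At X = 30: dY/dX = 7·√30/15, Y = 28·√30

Elasticity = (7·√30/15) · (30 / (28·√30)) = 1/2

Interpretation: for a small percentage change in X, the percentage change in Y is approximately 0.50 times as large.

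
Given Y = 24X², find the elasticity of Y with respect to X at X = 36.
Elasticity = 2

Elasticity = (dY/dX) · (X/Y)

dY/dX = 48·X
At X = 36: dY/dX = 1728, Y = 31104

Elasticity = 1728 · (36 / 31104) = 2

Interpretation: for a small percentage change in X, the percentage change in Y is approximately 2.00 times as large.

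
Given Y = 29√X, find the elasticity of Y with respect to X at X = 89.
Elasticity = 1/2

Elasticity = (dY/dX) · (X/Y)

dY/dX = 29/(2·√X)
At X = 89: dY/dX = 29·√89/178, Y = 29·√89

Elasticity = (29·√89/178) · (89 / (29·√89)) = 1/2

Interpretation: for a small percentage change in X, the percentage change in Y is approximately 0.50 times as large.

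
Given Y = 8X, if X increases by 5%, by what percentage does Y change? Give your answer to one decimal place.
5.0%

For Y = 8X:
If X → X(1 + 0.05)
Then Y → Y · (1 + 0.05)^1
     = Y · 1.0500

Percentage change = ((1 + 0.05)^1 − 1) × 100% = 5.0%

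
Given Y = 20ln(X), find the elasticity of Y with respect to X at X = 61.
Elasticity = 1/ln(61) ≈ 0.2433

Elasticity = (dY/dX) · (X/Y)

dY/dX = 20/X
At X = 61: dY/dX = 20/61, Y = 20·ln(61)

Elasticity = (20/61) · (61 / (20·ln(61))) = 1/ln(61) ≈ 0.2433

Interpretation: for a small percentage change in X, the percentage change in Y is approximately 0.24 times as large.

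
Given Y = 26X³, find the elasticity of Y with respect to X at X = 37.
Elasticity = 3

Elasticity = (dY/dX) · (X/Y)

dY/dX = 78·X²
At X = 37: dY/dX = 106782, Y = 1316978

Elasticity = 106782 · (37 / 1316978) = 3

Interpretation: for a small percentage change in X, the percentage change in Y is approximately 3.00 times as large.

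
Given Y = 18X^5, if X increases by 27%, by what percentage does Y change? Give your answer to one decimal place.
230.4%

For Y = 18X^5:
If X → X(1 + 0.27)
Then Y → Y · (1 + 0.27)^5
     ≈ Y · 3.3038

Percentage change = ((1 + 0.27)^5 − 1) × 100% ≈ 230.4%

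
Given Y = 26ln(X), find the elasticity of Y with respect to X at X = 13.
Elasticity = 1/ln(13) ≈ 0.3899

Elasticity = (dY/dX) · (X/Y)

dY/dX = 26/X
At X = 13: dY/dX = 2, Y = 26·ln(13)

Elasticity = 2 · (13 / (26·ln(13))) = 1/ln(13) ≈ 0.3899

Interpretation: for a small percentage change in X, the percentage change in Y is approximately 0.39 times as large.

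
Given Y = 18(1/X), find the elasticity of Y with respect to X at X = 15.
Elasticity = -1

Elasticity = (dY/dX) · (X/Y)

dY/dX = -18/X²
At X = 15: dY/dX = -2/25, Y = 6/5

Elasticity = (-2/25) · (15 / (6/5)) = -1

Interpretation: for a small percentage change in X, the percentage change in Y is approximately -1.00 times as large.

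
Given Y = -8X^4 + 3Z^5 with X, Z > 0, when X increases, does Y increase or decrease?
Y decreases

Taking the partial derivative:
∂Y/∂X = -32X^3

∂Y/∂X = -32X^3 < 0 (assuming positive values)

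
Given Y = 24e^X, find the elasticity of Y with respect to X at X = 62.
Elasticity = 62

Elasticity = (dY/dX) · (X/Y)

dY/dX = 24·e^X
At X = 62: dY/dX = 24·e^62, Y = 24·e^62

Elasticity = (24·e^62) · (62 / (24·e^62)) = 62

Interpretation: for a small percentage change in X, the percentage change in Y is approximately 62.00 times as large.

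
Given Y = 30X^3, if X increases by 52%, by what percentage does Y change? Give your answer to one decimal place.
251.2%

For Y = 30X^3:
If X → X(1 + 0.52)
Then Y → Y · (1 + 0.52)^3
     ≈ Y · 3.5118

Percentage change = ((1 + 0.52)^3 − 1) × 100% ≈ 251.2%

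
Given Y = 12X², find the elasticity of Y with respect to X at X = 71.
Elasticity = 2

Elasticity = (dY/dX) · (X/Y)

dY/dX = 24·X
At X = 71: dY/dX = 1704, Y = 60492

Elasticity = 1704 · (71 / 60492) = 2

Interpretation: for a small percentage change in X, the percentage change in Y is approximately 2.00 times as large.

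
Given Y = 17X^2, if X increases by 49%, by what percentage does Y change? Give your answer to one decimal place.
122.0%

For Y = 17X^2:
If X → X(1 + 0.49)
Then Y → Y · (1 + 0.49)^2
     = Y · 2.2201

Percentage change = ((1 + 0.49)^2 − 1) × 100% ≈ 122.0%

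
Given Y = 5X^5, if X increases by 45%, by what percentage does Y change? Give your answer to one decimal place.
541.0%

For Y = 5X^5:
If X → X(1 + 0.45)
Then Y → Y · (1 + 0.45)^5
     ≈ Y · 6.4097

Percentage change = ((1 + 0.45)^5 − 1) × 100% ≈ 541.0%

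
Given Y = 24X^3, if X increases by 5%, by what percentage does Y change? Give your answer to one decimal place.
15.8%

For Y = 24X^3:
If X → X(1 + 0.05)
Then Y → Y · (1 + 0.05)^3
     ≈ Y · 1.1576

Percentage change = ((1 + 0.05)^3 − 1) × 100% ≈ 15.8%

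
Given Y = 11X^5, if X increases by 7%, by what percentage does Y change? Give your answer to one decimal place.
40.3%

For Y = 11X^5:
If X → X(1 + 0.07)
Then Y → Y · (1 + 0.07)^5
     ≈ Y · 1.4026

Percentage change = ((1 + 0.07)^5 − 1) × 100% ≈ 40.3%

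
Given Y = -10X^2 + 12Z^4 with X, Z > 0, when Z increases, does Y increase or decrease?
Y increases

Taking the partial derivative:
∂Y/∂Z = 48Z^3

∂Y/∂Z = 48Z^3 > 0 (assuming positive values)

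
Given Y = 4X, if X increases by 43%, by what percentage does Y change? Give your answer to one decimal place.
43.0%

For Y = 4X:
If X → X(1 + 0.43)
Then Y → Y · (1 + 0.43)^1
     = Y · 1.4300

Percentage change = ((1 + 0.43)^1 − 1) × 100% = 43.0%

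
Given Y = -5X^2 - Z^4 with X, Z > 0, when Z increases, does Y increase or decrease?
Y decreases

Taking the partial derivative:
∂Y/∂Z = -4Z^3

∂Y/∂Z = -4Z^3 < 0 (assuming positive values)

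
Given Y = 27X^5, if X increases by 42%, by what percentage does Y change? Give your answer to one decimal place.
477.4%

For Y = 27X^5:
If X → X(1 + 0.42)
Then Y → Y · (1 + 0.42)^5
     ≈ Y · 5.7735

Percentage change = ((1 + 0.42)^5 − 1) × 100% ≈ 477.4%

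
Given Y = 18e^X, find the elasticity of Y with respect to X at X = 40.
Elasticity = 40

Elasticity = (dY/dX) · (X/Y)

dY/dX = 18·e^X
At X = 40: dY/dX = 18·e^40, Y = 18·e^40

Elasticity = (18·e^40) · (40 / (18·e^40)) = 40

Interpretation: for a small percentage change in X, the percentage change in Y is approximately 40.00 times as large.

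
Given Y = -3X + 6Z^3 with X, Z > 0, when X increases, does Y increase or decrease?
Y decreases

Taking the partial derivative:
∂Y/∂X = -3

∂Y/∂X = -3 < 0 (assuming positive values)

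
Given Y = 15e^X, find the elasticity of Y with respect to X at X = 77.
Elasticity = 77

Elasticity = (dY/dX) · (X/Y)

dY/dX = 15·e^X
At X = 77: dY/dX = 15·e^77, Y = 15·e^77

Elasticity = (15·e^77) · (77 / (15·e^77)) = 77

Interpretation: for a small percentage change in X, the percentage change in Y is approximately 77.00 times as large.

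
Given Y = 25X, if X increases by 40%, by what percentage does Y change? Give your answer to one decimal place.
40.0%

For Y = 25X:
If X → X(1 + 0.4)
Then Y → Y · (1 + 0.4)^1
     = Y · 1.4000

Percentage change = ((1 + 0.4)^1 − 1) × 100% = 40.0%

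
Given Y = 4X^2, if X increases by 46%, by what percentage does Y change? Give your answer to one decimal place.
113.2%

For Y = 4X^2:
If X → X(1 + 0.46)
Then Y → Y · (1 + 0.46)^2
     = Y · 2.1316

Percentage change = ((1 + 0.46)^2 − 1) × 100% ≈ 113.2%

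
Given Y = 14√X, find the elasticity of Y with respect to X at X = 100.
Elasticity = 1/2

Elasticity = (dY/dX) · (X/Y)

dY/dX = 7/√X
At X = 100: dY/dX = 7/10, Y = 140

Elasticity = (7/10) · (100 / 140) = 1/2

Interpretation: for a small percentage change in X, the percentage change in Y is approximately 0.50 times as large.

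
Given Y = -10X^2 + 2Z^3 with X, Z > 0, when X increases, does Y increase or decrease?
Y decreases

Taking the partial derivative:
∂Y/∂X = -20X

∂Y/∂X = -20X < 0 (assuming positive values)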